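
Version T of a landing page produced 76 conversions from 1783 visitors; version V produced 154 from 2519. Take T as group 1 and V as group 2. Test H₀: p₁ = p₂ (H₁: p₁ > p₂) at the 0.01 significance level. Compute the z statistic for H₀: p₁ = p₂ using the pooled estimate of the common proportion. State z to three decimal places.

z = -2.659

p̂₁ = 76/1783 = 0.042625, p̂₂ = 154/2519 = 0.061135.
Pooled p̂ = (76+154)/(1783+2519) = 230/4302 = 0.053464.
SE = √(p̂(1−p̂)(1/n₁+1/n₂)) = √(0.053464·0.946536·0.000957835) = √(4.84714e-05) = 0.006962.
z = (0.042625 − 0.061135)/0.006962 = -0.018510/0.006962 = -2.659.
p-value = P(Z > -2.659) ≈ 0.9961; since p > α = 0.01, fail to reject H₀.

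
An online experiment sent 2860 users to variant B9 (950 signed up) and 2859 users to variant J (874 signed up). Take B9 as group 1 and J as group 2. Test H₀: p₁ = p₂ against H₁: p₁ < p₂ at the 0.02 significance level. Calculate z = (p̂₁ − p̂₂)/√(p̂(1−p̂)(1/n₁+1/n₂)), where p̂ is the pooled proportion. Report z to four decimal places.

p̂₁ = 950/2860 ≈ 0.332168, p̂₂ = 874/2859 ≈ 0.305701.
Pooled p̂ = (950+874)/(2860+2859) = 1824/5719 = 0.318937.
SE = √(p̂(1−p̂)(1/n₁+1/n₂)) = √(0.318937·0.681063·0.000699423) = √(0.000151926) = 0.012326.
z = (0.332168 − 0.305701)/0.012326 = 0.026467/0.012326 = 2.1472.
p-value = P(Z < 2.147) ≈ 0.9841, so at α = 0.02 we fail to reject H₀.

z = 2.1472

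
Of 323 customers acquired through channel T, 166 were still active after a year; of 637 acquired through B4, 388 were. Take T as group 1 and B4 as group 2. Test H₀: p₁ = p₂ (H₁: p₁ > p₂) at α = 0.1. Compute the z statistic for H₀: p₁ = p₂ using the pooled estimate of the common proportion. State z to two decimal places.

z = -2.82

p̂₁ = 166/323 = 0.5139, p̂₂ = 388/637 = 0.6091.
Pooled p̂ = (166+388)/(323+637) = 554/960 = 0.5771.
SE = √(p̂(1−p̂)(1/n₁+1/n₂)) = √(0.5771·0.4229·0.00466583) = √(0.00113873) = 0.0337.
z = (0.5139 − 0.6091)/0.0337 = -0.0952/0.0337 = -2.82.
p-value = P(Z > -2.820) ≈ 0.9976, so at α = 0.1 we fail to reject H₀.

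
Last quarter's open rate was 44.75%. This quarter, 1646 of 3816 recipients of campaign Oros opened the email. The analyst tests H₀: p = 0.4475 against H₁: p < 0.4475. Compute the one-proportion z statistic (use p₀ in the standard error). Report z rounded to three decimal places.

p̂ = 1646/3816 ≈ 0.43134.
Standard error under H₀: √(0.4475×0.5525/3816) = 0.00805.
z = (0.43134 − 0.4475)/0.00805 = -0.01616/0.00805 = -2.007.
p-value = P(Z < -2.007) ≈ 0.0224.

z = -2.007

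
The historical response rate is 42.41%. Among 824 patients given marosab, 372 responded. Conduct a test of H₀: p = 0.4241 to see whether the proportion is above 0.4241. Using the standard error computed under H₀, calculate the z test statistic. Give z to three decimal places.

z = 1.589

p̂ = 372/824 = 0.45146.
Standard error under H₀: √(0.4241×0.5759/824) = 0.01722.
z = (0.45146 − 0.4241)/0.01722 = 0.02736/0.01722 = 1.589.
p-value = P(Z > 1.589) ≈ 0.0560.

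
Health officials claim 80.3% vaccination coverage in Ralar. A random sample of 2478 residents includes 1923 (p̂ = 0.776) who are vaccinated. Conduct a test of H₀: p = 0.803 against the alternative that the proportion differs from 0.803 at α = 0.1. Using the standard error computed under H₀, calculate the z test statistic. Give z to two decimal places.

p̂ = 1923/2478 ≈ 0.7760.
Under H₀, SE = √(0.803·0.197/2478) = √(6.38382e-05) = 0.0080.
z = (0.7760 − 0.803)/0.0080 = -0.0270/0.0080 = -3.38.
p-value = 2·P(Z > 3.376) ≈ 0.0007, so at α = 0.1 we reject H₀.

z = -3.38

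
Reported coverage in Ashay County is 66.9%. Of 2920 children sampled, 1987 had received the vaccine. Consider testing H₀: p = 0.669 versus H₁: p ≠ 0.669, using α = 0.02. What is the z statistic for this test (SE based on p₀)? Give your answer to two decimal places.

p̂ = 1987/2920 ≈ 0.6805.
Under H₀, SE = √(0.669·0.331/2920) = √(7.58353e-05) = 0.0087.
z = (0.6805 − 0.669)/0.0087 = 0.0115/0.0087 = 1.32.
Two-sided p-value ≈ 2·Φ(−1.318) = 0.1874; since p > α = 0.02, fail to reject H₀.

z = 1.32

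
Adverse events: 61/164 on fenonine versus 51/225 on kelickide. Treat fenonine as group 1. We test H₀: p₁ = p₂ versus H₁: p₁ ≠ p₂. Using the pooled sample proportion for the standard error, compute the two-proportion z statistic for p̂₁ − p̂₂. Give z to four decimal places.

p̂₁ = 61/164 = 0.371951, p̂₂ = 51/225 = 0.226667.
Pooled p̂ = (61+51)/(164+225) = 112/389 = 0.287918.
SE = √(p̂(1−p̂)(1/n₁+1/n₂)) = √(0.287918·0.712082·0.010542) = √(0.00216133) = 0.046490.
z = (0.371951 − 0.226667)/0.046490 = 0.145284/0.046490 = 3.1251.

z = 3.1251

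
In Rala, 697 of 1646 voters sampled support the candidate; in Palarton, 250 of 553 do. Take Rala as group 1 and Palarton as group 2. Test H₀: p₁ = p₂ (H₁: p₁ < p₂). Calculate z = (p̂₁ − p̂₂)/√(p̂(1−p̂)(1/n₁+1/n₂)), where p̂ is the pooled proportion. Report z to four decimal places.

z = -1.1763

p̂₁ = 697/1646 = 0.423451, p̂₂ = 250/553 = 0.452080.
Pooled p̂ = (697+250)/(1646+553) = 947/2199 = 0.430650.
SE = √(p̂(1−p̂)(1/n₁+1/n₂)) = √(0.430650·0.569350·0.00241585) = √(0.000592344) = 0.024338.
z = (0.423451 − 0.452080)/0.024338 = -0.028629/0.024338 = -1.1763.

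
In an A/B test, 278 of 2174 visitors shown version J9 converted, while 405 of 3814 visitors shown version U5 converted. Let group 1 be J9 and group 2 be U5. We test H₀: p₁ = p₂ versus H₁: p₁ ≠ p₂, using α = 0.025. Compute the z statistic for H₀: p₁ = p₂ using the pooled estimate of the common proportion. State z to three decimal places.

p̂₁ = 278/2174 ≈ 0.12787, p̂₂ = 405/3814 ≈ 0.10619.
Pooled p̂ = (278+405)/(2174+3814) = 683/5988 = 0.11406.
SE = √(0.101051 × 0.000722174) = 0.00854.
z = (0.12787 − 0.10619)/0.00854 = 0.02168/0.00854 = 2.539.
p-value = 2·P(Z > 2.539) ≈ 0.0111. With α = 0.025, reject H₀.

z = 2.539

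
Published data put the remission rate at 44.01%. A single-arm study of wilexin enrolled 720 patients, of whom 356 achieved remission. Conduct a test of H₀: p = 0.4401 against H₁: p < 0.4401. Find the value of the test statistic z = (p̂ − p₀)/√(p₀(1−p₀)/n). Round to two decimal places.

z = 2.94

p̂ = 356/720 ≈ 0.4944.
Standard error under H₀: √(0.4401×0.5599/720) = 0.0185.
z = (0.4944 − 0.4401)/0.0185 = 0.0543/0.0185 = 2.94.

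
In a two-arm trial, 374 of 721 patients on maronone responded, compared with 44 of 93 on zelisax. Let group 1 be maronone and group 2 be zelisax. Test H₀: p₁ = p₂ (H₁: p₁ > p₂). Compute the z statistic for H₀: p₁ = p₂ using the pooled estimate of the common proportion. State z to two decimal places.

p̂₁ = 374/721 ≈ 0.5187, p̂₂ = 44/93 ≈ 0.4731.
Pooled p̂ = (374+44)/(721+93) = 418/814 = 0.5135.
SE = √(p̂(1−p̂)(1/n₁+1/n₂)) = √(0.5135·0.4865·0.0121397) = √(0.0030327) = 0.0551.
z = (0.5187 − 0.4731)/0.0551 = 0.0456/0.0551 = 0.83.
p-value = P(Z > 0.828) ≈ 0.2038.

z = 0.83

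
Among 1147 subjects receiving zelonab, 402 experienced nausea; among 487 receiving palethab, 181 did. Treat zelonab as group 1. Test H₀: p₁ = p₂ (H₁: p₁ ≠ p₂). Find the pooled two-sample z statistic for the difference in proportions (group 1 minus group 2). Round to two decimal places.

z = -0.82

p̂₁ = 402/1147 = 0.3505, p̂₂ = 181/487 = 0.3717.
Pooled p̂ = (402+181)/(1147+487) = 583/1634 = 0.3568.
SE = √(0.229492 × 0.00292523) = 0.0259.
z = (0.3505 − 0.3717)/0.0259 = -0.0212/0.0259 = -0.82.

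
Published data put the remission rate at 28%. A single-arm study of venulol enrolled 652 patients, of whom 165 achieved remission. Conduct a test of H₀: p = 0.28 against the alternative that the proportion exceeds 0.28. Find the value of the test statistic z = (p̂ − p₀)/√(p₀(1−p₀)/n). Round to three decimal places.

p̂ = 165/652 ≈ 0.25307.
Standard error under H₀: √(0.28×0.72/652) = 0.01758.
z = (0.25307 − 0.28)/0.01758 = -0.02693/0.01758 = -1.532.
p-value = P(Z > -1.532) ≈ 0.9372.

z = -1.532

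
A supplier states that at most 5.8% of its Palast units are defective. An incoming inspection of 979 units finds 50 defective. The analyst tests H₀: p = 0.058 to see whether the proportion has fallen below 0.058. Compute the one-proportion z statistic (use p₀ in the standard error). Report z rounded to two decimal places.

p̂ = 50/979 = 0.05107.
SE = √(p₀(1−p₀)/n) = √(0.054636/979) = 0.00747.
z = (0.05107 − 0.058)/0.00747 = -0.00693/0.00747 = -0.93.

z = -0.93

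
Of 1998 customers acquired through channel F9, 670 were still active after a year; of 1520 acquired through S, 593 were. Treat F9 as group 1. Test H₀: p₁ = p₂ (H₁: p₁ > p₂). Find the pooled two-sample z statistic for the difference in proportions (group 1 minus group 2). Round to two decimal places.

p̂₁ = 670/1998 ≈ 0.3353, p̂₂ = 593/1520 ≈ 0.3901.
Pooled p̂ = (670+593)/(1998+1520) = 1263/3518 = 0.3590.
SE = √(0.230122 × 0.0011584) = 0.0163.
z = (0.3353 − 0.3901)/0.0163 = -0.0548/0.0163 = -3.36.
p-value = P(Z > -3.356) ≈ 0.9996.

z = -3.36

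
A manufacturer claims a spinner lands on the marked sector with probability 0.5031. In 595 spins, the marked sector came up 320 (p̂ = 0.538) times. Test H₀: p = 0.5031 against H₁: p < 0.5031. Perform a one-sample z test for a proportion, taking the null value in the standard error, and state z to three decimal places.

z = 1.694

p̂ = 320/595 = 0.53782.
SE = √(p₀(1−p₀)/n) = √(0.24999/595) = 0.02050.
z = (0.53782 − 0.5031)/0.02050 = 0.03472/0.02050 = 1.694.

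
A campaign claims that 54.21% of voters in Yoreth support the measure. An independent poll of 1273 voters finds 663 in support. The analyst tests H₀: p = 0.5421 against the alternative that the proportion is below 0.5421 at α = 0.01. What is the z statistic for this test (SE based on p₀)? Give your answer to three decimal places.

p̂ = 663/1273 = 0.52082.
SE = √(p₀(1−p₀)/n) = √(0.24823/1273) = 0.01396.
z = (0.52082 − 0.5421)/0.01396 = -0.02128/0.01396 = -1.524.
p-value = P(Z < -1.524) ≈ 0.0637. With α = 0.01, fail to reject H₀.

z = -1.524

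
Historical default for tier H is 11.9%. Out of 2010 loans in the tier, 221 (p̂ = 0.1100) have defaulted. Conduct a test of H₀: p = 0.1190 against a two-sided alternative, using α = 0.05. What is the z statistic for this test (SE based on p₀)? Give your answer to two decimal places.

p̂ = 221/2010 = 0.1100.
Under H₀, SE = √(0.119·0.881/2010) = √(5.21587e-05) = 0.0072.
z = (0.1100 − 0.119)/0.0072 = -0.0090/0.0072 = -1.25.
Two-sided p-value ≈ 2·Φ(−1.253) = 0.2102. With α = 0.05, fail to reject H₀.

z = -1.25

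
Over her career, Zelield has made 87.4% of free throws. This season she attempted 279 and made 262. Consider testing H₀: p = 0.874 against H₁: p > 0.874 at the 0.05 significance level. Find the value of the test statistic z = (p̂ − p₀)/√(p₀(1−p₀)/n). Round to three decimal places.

p̂ = 262/279 ≈ 0.93907.
Under H₀, SE = √(0.874·0.126/279) = √(0.00039471) = 0.01987.
z = (0.93907 − 0.874)/0.01987 = 0.06507/0.01987 = 3.275.
p-value = P(Z > 3.275) ≈ 0.0005, so at α = 0.05 we reject H₀.

z = 3.275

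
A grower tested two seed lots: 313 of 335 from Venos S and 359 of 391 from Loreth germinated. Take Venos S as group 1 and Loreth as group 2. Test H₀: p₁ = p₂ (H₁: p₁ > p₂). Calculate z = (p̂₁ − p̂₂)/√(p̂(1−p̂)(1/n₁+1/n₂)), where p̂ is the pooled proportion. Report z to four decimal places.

z = 0.8278

p̂₁ = 313/335 ≈ 0.9343284, p̂₂ = 359/391 ≈ 0.9181586.
Pooled p̂ = (313+359)/(335+391) = 672/726 = 0.9256198.
SE = √(p̂(1−p̂)(1/n₁+1/n₂)) = √(0.9256198·0.0743802·0.00554262) = √(0.000381597) = 0.0195345.
z = (0.9343284 − 0.9181586)/0.0195345 = 0.0161698/0.0195345 = 0.8278.
p-value = P(Z > 0.828) ≈ 0.2039.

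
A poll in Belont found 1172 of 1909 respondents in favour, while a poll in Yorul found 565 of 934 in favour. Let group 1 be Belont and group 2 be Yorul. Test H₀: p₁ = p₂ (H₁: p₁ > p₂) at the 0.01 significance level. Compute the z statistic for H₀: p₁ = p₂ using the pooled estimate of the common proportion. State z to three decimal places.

z = 0.463

p̂₁ = 1172/1909 = 0.613934, p̂₂ = 565/934 = 0.604925.
Pooled p̂ = (1172+565)/(1909+934) = 1737/2843 = 0.610974.
SE = √(0.237685 × 0.0015945) = 0.019468.
z = (0.613934 − 0.604925)/0.019468 = 0.009009/0.019468 = 0.463.
p-value = P(Z > 0.463) ≈ 0.3218; since p > α = 0.01, fail to reject H₀.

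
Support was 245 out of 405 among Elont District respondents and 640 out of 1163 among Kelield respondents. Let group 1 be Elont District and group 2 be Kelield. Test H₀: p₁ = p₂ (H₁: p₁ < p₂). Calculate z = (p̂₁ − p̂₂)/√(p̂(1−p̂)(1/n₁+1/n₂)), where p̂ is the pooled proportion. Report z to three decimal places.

z = 1.910

p̂₁ = 245/405 = 0.60494, p̂₂ = 640/1163 = 0.55030.
Pooled p̂ = (245+640)/(405+1163) = 885/1568 = 0.56441.
SE = √(p̂(1−p̂)(1/n₁+1/n₂)) = √(0.56441·0.43559·0.00332898) = √(0.000818433) = 0.02861.
z = (0.60494 − 0.55030)/0.02861 = 0.05464/0.02861 = 1.910.
p-value = P(Z < 1.910) ≈ 0.9719.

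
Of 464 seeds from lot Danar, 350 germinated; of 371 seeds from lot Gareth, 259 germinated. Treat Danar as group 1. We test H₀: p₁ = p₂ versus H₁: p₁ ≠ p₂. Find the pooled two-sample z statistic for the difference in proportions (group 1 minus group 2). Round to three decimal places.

z = 1.816

p̂₁ = 350/464 = 0.75431, p̂₂ = 259/371 = 0.69811.
Pooled p̂ = (350+259)/(464+371) = 609/835 = 0.72934.
SE = √(p̂(1−p̂)(1/n₁+1/n₂)) = √(0.72934·0.27066·0.00485059) = √(0.000957519) = 0.03094.
z = (0.75431 − 0.69811)/0.03094 = 0.05620/0.03094 = 1.816.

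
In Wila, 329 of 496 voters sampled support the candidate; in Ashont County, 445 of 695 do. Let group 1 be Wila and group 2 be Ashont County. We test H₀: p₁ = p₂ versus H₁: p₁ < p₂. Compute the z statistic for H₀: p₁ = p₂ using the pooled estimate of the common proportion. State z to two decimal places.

p̂₁ = 329/496 = 0.6633, p̂₂ = 445/695 = 0.6403.
Pooled p̂ = (329+445)/(496+695) = 774/1191 = 0.6499.
SE = √(p̂(1−p̂)(1/n₁+1/n₂)) = √(0.6499·0.3501·0.00345498) = √(0.000786138) = 0.0280.
z = (0.6633 − 0.6403)/0.0280 = 0.0230/0.0280 = 0.82.
p-value = P(Z < 0.821) ≈ 0.7942.

z = 0.82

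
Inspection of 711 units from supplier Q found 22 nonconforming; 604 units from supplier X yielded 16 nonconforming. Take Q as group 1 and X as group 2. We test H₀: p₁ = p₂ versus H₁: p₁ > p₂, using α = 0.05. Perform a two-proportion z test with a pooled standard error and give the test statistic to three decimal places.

p̂₁ = 22/711 = 0.03094, p̂₂ = 16/604 = 0.02649.
Pooled p̂ = (22+16)/(711+604) = 38/1315 = 0.02890.
SE = √(0.0280623 × 0.0030621) = 0.00927.
z = (0.03094 − 0.02649)/0.00927 = 0.00445/0.00927 = 0.480.
p-value = P(Z > 0.480) ≈ 0.3155, so at α = 0.05 we fail to reject H₀.

z = 0.480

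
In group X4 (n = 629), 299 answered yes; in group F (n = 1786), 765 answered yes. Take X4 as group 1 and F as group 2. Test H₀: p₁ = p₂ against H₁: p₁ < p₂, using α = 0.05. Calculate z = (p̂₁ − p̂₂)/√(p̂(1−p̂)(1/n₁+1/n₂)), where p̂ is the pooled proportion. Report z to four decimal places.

p̂₁ = 299/629 ≈ 0.4753577, p̂₂ = 765/1786 ≈ 0.4283315.
Pooled p̂ = (299+765)/(629+1786) = 1064/2415 = 0.4405797.
SE = √(p̂(1−p̂)(1/n₁+1/n₂)) = √(0.4405797·0.5594203·0.00214974) = √(0.000529844) = 0.0230183.
z = (0.4753577 − 0.4283315)/0.0230183 = 0.0470262/0.0230183 = 2.0430.
p-value = P(Z < 2.043) ≈ 0.9795, so at α = 0.05 we fail to reject H₀.

z = 2.0430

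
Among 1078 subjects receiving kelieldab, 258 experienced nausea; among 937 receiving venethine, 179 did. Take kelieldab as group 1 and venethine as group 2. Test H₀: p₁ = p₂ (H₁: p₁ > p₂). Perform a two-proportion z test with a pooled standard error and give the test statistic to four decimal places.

p̂₁ = 258/1078 = 0.2393321, p̂₂ = 179/937 = 0.1910352.
Pooled p̂ = (258+179)/(1078+937) = 437/2015 = 0.2168734.
SE = √(p̂(1−p̂)(1/n₁+1/n₂)) = √(0.2168734·0.7831266·0.00199488) = √(0.000338809) = 0.0184068.
z = (0.2393321 − 0.1910352)/0.0184068 = 0.0482969/0.0184068 = 2.6239.

z = 2.6239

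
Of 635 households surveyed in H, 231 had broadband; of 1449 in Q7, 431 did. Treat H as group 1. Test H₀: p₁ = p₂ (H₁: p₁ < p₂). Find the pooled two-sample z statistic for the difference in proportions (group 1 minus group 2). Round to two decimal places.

p̂₁ = 231/635 ≈ 0.3638, p̂₂ = 431/1449 ≈ 0.2974.
Pooled p̂ = (231+431)/(635+1449) = 662/2084 = 0.3177.
SE = √(p̂(1−p̂)(1/n₁+1/n₂)) = √(0.3177·0.6823·0.00226493) = √(0.000490928) = 0.0222.
z = (0.3638 − 0.2974)/0.0222 = 0.0664/0.0222 = 2.99.
p-value = P(Z < 2.994) ≈ 0.9986.

z = 2.99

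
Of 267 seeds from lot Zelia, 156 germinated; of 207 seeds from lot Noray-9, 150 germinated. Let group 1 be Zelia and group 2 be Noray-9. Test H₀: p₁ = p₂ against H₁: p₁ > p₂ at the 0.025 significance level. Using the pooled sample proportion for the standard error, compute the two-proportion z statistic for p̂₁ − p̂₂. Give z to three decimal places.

p̂₁ = 156/267 = 0.58427, p̂₂ = 150/207 = 0.72464.
Pooled p̂ = (156+150)/(267+207) = 306/474 = 0.64557.
SE = √(p̂(1−p̂)(1/n₁+1/n₂)) = √(0.64557·0.35443·0.00857624) = √(0.00196232) = 0.04430.
z = (0.58427 − 0.72464)/0.04430 = -0.14037/0.04430 = -3.169.
p-value = P(Z > -3.169) ≈ 0.9992, so at α = 0.025 we fail to reject H₀.

z = -3.169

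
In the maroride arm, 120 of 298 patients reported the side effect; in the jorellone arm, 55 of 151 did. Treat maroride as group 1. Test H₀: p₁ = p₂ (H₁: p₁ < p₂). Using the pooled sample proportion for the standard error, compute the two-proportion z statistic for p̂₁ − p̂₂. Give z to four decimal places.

z = 0.7892

p̂₁ = 120/298 = 0.402685, p̂₂ = 55/151 = 0.364238.
Pooled p̂ = (120+55)/(298+151) = 175/449 = 0.389755.
SE = √(p̂(1−p̂)(1/n₁+1/n₂)) = √(0.389755·0.610245·0.00997822) = √(0.00237328) = 0.048716.
z = (0.402685 − 0.364238)/0.048716 = 0.038447/0.048716 = 0.7892.
p-value = P(Z < 0.789) ≈ 0.7850.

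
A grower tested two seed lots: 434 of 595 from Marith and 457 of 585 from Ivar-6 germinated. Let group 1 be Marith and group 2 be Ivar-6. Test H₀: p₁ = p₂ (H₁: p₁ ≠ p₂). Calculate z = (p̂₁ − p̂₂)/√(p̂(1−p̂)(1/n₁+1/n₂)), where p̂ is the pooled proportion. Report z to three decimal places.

z = -2.068

p̂₁ = 434/595 = 0.72941, p̂₂ = 457/585 = 0.78120.
Pooled p̂ = (434+457)/(595+585) = 891/1180 = 0.75508.
SE = √(0.184932 × 0.00339007) = 0.02504.
z = (0.72941 − 0.78120)/0.02504 = -0.05179/0.02504 = -2.068.
p-value = 2·P(Z > 2.068) ≈ 0.0386.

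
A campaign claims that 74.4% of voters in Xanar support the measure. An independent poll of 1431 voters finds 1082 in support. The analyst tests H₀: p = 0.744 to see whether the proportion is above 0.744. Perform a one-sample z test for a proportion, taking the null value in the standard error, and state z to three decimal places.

z = 1.050

p̂ = 1082/1431 = 0.756115.
Under H₀, SE = √(0.744·0.256/1431) = √(0.000133099) = 0.011537.
z = (0.756115 − 0.744)/0.011537 = 0.012115/0.011537 = 1.050.
p-value = P(Z > 1.050) ≈ 0.1468.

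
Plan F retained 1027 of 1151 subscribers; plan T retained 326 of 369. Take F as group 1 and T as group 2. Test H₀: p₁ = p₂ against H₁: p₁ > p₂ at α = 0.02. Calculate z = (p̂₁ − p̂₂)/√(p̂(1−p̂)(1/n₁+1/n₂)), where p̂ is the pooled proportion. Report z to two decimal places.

z = 0.47

p̂₁ = 1027/1151 = 0.8923, p̂₂ = 326/369 = 0.8835.
Pooled p̂ = (1027+326)/(1151+369) = 1353/1520 = 0.8901.
SE = √(0.0977974 × 0.00357884) = 0.0187.
z = (0.8923 − 0.8835)/0.0187 = 0.0088/0.0187 = 0.47.
p-value = P(Z > 0.470) ≈ 0.3191, so at α = 0.02 we fail to reject H₀.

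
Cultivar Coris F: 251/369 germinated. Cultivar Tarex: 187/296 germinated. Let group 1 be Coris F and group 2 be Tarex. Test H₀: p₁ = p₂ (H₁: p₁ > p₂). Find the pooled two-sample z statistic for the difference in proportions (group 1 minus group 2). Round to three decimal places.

z = 1.310

p̂₁ = 251/369 = 0.68022, p̂₂ = 187/296 = 0.63176.
Pooled p̂ = (251+187)/(369+296) = 438/665 = 0.65865.
SE = √(0.224831 × 0.00608841) = 0.03700.
z = (0.68022 − 0.63176)/0.03700 = 0.04846/0.03700 = 1.310.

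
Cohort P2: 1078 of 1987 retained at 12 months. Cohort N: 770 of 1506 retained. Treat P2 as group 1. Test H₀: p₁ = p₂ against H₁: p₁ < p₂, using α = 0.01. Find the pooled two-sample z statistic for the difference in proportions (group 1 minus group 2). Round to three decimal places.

z = 1.832

p̂₁ = 1078/1987 = 0.54253, p̂₂ = 770/1506 = 0.51129.
Pooled p̂ = (1078+770)/(1987+1506) = 1848/3493 = 0.52906.
SE = √(0.249156 × 0.00116728) = 0.01705.
z = (0.54253 − 0.51129)/0.01705 = 0.03124/0.01705 = 1.832.
p-value = P(Z < 1.832) ≈ 0.9665; since p > α = 0.01, fail to reject H₀.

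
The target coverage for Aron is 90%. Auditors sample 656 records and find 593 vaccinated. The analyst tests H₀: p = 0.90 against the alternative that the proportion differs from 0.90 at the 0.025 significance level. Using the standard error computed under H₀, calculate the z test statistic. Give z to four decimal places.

p̂ = 593/656 ≈ 0.9039634.
Standard error under H₀: √(0.9×0.1/656) = 0.0117130.
z = (0.9039634 − 0.9)/0.0117130 = 0.0039634/0.0117130 = 0.3384.
p-value = 2·P(Z > 0.338) ≈ 0.7351, so at α = 0.025 we fail to reject H₀.

z = 0.3384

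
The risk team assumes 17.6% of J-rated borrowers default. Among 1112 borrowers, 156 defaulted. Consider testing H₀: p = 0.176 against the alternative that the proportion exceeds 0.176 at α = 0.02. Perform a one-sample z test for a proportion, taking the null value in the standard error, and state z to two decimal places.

z = -3.13

p̂ = 156/1112 ≈ 0.1403.
Under H₀, SE = √(0.176·0.824/1112) = √(0.000130417) = 0.0114.
z = (0.1403 − 0.176)/0.0114 = -0.0357/0.0114 = -3.13.
p-value = P(Z > -3.127) ≈ 0.9991. With α = 0.02, fail to reject H₀.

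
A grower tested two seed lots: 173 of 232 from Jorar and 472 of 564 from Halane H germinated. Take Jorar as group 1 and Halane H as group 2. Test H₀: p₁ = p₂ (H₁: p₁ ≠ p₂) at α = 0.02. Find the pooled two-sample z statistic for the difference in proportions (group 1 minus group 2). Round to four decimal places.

z = -2.9821

p̂₁ = 173/232 ≈ 0.745690, p̂₂ = 472/564 ≈ 0.836879.
Pooled p̂ = (173+472)/(232+564) = 645/796 = 0.810302.
SE = √(0.153713 × 0.00608339) = 0.030579.
z = (0.745690 − 0.836879)/0.030579 = -0.091189/0.030579 = -2.9821.
p-value = 2·P(Z > 2.982) ≈ 0.0029, so at α = 0.02 we reject H₀.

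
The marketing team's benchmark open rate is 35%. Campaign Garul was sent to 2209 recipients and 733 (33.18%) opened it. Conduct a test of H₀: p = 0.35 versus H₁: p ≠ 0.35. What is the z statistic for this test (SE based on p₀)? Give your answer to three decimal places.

p̂ = 733/2209 ≈ 0.33182.
Standard error under H₀: √(0.35×0.65/2209) = 0.01015.
z = (0.33182 − 0.35)/0.01015 = -0.01818/0.01015 = -1.791.
p-value = 2·P(Z > 1.791) ≈ 0.0733.

z = -1.791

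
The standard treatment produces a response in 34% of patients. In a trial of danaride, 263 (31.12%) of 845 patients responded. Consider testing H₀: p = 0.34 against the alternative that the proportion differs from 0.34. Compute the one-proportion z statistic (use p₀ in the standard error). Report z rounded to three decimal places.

p̂ = 263/845 ≈ 0.311243.
Standard error under H₀: √(0.34×0.66/845) = 0.016296.
z = (0.311243 − 0.34)/0.016296 = -0.028757/0.016296 = -1.765.
Two-sided p-value ≈ 2·Φ(−1.765) = 0.0776.

z = -1.765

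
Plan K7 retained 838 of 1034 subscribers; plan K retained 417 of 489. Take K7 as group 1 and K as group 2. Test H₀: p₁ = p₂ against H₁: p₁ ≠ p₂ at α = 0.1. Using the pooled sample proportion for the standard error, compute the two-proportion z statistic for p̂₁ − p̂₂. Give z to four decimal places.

z = -2.0248

p̂₁ = 838/1034 ≈ 0.810445, p̂₂ = 417/489 ≈ 0.852761.
Pooled p̂ = (838+417)/(1034+489) = 1255/1523 = 0.824032.
SE = √(p̂(1−p̂)(1/n₁+1/n₂)) = √(0.824032·0.175968·0.00301211) = √(0.000436766) = 0.020899.
z = (0.810445 − 0.852761)/0.020899 = -0.042316/0.020899 = -2.0248.
p-value = 2·P(Z > 2.025) ≈ 0.0429; since p < α = 0.1, reject H₀.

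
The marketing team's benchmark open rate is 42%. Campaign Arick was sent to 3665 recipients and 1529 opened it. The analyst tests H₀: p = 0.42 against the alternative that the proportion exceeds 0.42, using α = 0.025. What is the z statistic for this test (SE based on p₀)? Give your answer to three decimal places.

p̂ = 1529/3665 = 0.41719.
Standard error under H₀: √(0.42×0.58/3665) = 0.00815.
z = (0.41719 − 0.42)/0.00815 = -0.00281/0.00815 = -0.345.
p-value = P(Z > -0.345) ≈ 0.6348, so at α = 0.025 we fail to reject H₀.

z = -0.345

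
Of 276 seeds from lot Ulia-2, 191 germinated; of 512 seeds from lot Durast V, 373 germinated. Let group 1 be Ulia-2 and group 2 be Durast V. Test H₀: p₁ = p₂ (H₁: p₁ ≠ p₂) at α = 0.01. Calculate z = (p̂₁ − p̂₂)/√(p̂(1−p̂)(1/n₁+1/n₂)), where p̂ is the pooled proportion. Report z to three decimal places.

z = -1.083

p̂₁ = 191/276 = 0.69203, p̂₂ = 373/512 = 0.72852.
Pooled p̂ = (191+373)/(276+512) = 564/788 = 0.71574.
SE = √(p̂(1−p̂)(1/n₁+1/n₂)) = √(0.71574·0.28426·0.00557631) = √(0.00113455) = 0.03368.
z = (0.69203 − 0.72852)/0.03368 = -0.03649/0.03368 = -1.083.
Two-sided p-value ≈ 2·Φ(−1.083) = 0.2787, so at α = 0.01 we fail to reject H₀.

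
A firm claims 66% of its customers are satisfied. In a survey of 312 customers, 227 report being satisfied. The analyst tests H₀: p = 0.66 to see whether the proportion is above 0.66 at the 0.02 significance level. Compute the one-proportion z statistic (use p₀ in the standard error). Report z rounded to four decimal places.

p̂ = 227/312 ≈ 0.7275641.
Standard error under H₀: √(0.66×0.34/312) = 0.0268185.
z = (0.7275641 − 0.66)/0.0268185 = 0.0675641/0.0268185 = 2.5193.
p-value = P(Z > 2.519) ≈ 0.0059; since p < α = 0.02, reject H₀.

z = 2.5193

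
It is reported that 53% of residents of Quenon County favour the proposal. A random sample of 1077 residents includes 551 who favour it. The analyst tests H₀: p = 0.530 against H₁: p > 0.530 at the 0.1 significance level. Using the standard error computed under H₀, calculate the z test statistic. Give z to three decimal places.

z = -1.209

p̂ = 551/1077 ≈ 0.51161.
SE = √(p₀(1−p₀)/n) = √(0.2491/1077) = 0.01521.
z = (0.51161 − 0.53)/0.01521 = -0.01839/0.01521 = -1.209.
p-value = P(Z > -1.209) ≈ 0.8868; since p > α = 0.1, fail to reject H₀.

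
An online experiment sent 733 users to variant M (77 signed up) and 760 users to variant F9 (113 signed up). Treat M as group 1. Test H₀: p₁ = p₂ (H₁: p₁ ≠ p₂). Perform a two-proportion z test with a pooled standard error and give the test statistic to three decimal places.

z = -2.529

p̂₁ = 77/733 = 0.10505, p̂₂ = 113/760 = 0.14868.
Pooled p̂ = (77+113)/(733+760) = 190/1493 = 0.12726.
SE = √(p̂(1−p̂)(1/n₁+1/n₂)) = √(0.12726·0.87274·0.00268005) = √(0.00029766) = 0.01725.
z = (0.10505 − 0.14868)/0.01725 = -0.04363/0.01725 = -2.529.
p-value = 2·P(Z > 2.529) ≈ 0.0114.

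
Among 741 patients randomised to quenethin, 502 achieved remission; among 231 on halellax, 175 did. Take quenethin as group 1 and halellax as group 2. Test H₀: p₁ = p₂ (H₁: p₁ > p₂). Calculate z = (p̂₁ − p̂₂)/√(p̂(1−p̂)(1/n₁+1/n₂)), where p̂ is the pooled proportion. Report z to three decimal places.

p̂₁ = 502/741 = 0.67746, p̂₂ = 175/231 = 0.75758.
Pooled p̂ = (502+175)/(741+231) = 677/972 = 0.69650.
SE = √(p̂(1−p̂)(1/n₁+1/n₂)) = √(0.69650·0.30350·0.00567853) = √(0.00120037) = 0.03465.
z = (0.67746 − 0.75758)/0.03465 = -0.08012/0.03465 = -2.312.

z = -2.312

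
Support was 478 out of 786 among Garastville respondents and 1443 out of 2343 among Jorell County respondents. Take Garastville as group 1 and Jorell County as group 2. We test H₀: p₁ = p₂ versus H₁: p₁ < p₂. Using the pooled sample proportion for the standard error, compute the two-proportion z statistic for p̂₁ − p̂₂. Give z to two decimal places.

p̂₁ = 478/786 = 0.6081, p̂₂ = 1443/2343 = 0.6159.
Pooled p̂ = (478+1443)/(786+2343) = 1921/3129 = 0.6139.
SE = √(0.237019 × 0.00169907) = 0.0201.
z = (0.6081 − 0.6159)/0.0201 = -0.0078/0.0201 = -0.39.

z = -0.39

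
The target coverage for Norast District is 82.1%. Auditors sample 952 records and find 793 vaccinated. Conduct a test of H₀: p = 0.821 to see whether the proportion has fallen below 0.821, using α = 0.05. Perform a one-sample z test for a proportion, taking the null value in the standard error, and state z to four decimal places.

z = 0.9645

p̂ = 793/952 ≈ 0.8329832.
SE = √(p₀(1−p₀)/n) = √(0.14696/952) = 0.0124245.
z = (0.8329832 − 0.821)/0.0124245 = 0.0119832/0.0124245 = 0.9645.
p-value = P(Z < 0.964) ≈ 0.8326; since p > α = 0.05, fail to reject H₀.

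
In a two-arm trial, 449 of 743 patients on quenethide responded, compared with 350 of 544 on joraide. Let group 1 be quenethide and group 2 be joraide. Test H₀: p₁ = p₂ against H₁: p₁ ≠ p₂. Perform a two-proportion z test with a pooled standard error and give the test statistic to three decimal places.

z = -1.427

p̂₁ = 449/743 = 0.60431, p̂₂ = 350/544 = 0.64338.
Pooled p̂ = (449+350)/(743+544) = 799/1287 = 0.62082.
SE = √(0.235402 × 0.00318413) = 0.02738.
z = (0.60431 − 0.64338)/0.02738 = -0.03907/0.02738 = -1.427.
Two-sided p-value ≈ 2·Φ(−1.427) = 0.1535.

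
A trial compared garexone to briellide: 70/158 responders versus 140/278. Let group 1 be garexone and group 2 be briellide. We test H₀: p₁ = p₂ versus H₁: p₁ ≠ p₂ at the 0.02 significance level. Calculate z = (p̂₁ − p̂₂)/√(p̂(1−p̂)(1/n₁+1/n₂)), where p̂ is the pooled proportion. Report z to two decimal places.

p̂₁ = 70/158 = 0.4430, p̂₂ = 140/278 = 0.5036.
Pooled p̂ = (70+140)/(158+278) = 210/436 = 0.4817.
SE = √(p̂(1−p̂)(1/n₁+1/n₂)) = √(0.4817·0.5183·0.00992624) = √(0.00247822) = 0.0498.
z = (0.4430 − 0.5036)/0.0498 = -0.0606/0.0498 = -1.22.
Two-sided p-value ≈ 2·Φ(−1.216) = 0.2238, so at α = 0.02 we fail to reject H₀.

z = -1.22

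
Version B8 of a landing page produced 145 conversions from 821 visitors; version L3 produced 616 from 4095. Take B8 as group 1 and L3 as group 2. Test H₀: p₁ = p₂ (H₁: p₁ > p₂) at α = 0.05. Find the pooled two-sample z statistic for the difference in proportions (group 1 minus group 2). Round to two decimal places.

z = 1.89

p̂₁ = 145/821 ≈ 0.17661, p̂₂ = 616/4095 ≈ 0.15043.
Pooled p̂ = (145+616)/(821+4095) = 761/4916 = 0.15480.
SE = √(p̂(1−p̂)(1/n₁+1/n₂)) = √(0.15480·0.84520·0.00146223) = √(0.000191314) = 0.01383.
z = (0.17661 − 0.15043)/0.01383 = 0.02618/0.01383 = 1.89.
p-value = P(Z > 1.893) ≈ 0.0292. With α = 0.05, reject H₀.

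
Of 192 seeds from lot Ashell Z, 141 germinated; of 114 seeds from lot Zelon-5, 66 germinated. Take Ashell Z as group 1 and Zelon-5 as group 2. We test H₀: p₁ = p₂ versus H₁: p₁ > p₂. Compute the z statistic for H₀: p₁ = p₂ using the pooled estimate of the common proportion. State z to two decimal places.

z = 2.81

p̂₁ = 141/192 ≈ 0.7344, p̂₂ = 66/114 ≈ 0.5789.
Pooled p̂ = (141+66)/(192+114) = 207/306 = 0.6765.
SE = √(p̂(1−p̂)(1/n₁+1/n₂)) = √(0.6765·0.3235·0.0139803) = √(0.00305969) = 0.0553.
z = (0.7344 − 0.5789)/0.0553 = 0.1555/0.0553 = 2.81.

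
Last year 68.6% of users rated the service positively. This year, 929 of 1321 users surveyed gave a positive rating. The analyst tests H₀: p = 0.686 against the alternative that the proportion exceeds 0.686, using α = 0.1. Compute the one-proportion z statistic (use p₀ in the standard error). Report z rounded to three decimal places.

p̂ = 929/1321 ≈ 0.703255.
Standard error under H₀: √(0.686×0.314/1321) = 0.012770.
z = (0.703255 − 0.686)/0.012770 = 0.017255/0.012770 = 1.351.
p-value = P(Z > 1.351) ≈ 0.0883, so at α = 0.1 we reject H₀.

z = 1.351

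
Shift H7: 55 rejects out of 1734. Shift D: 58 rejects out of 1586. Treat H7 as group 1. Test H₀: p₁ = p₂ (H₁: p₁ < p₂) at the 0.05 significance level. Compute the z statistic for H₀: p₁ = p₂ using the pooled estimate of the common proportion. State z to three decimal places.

z = -0.770

p̂₁ = 55/1734 ≈ 0.03172, p̂₂ = 58/1586 ≈ 0.03657.
Pooled p̂ = (55+58)/(1734+1586) = 113/3320 = 0.03404.
SE = √(0.0328777 × 0.00120722) = 0.00630.
z = (0.03172 − 0.03657)/0.00630 = -0.00485/0.00630 = -0.770.
p-value = P(Z < -0.770) ≈ 0.2206, so at α = 0.05 we fail to reject H₀.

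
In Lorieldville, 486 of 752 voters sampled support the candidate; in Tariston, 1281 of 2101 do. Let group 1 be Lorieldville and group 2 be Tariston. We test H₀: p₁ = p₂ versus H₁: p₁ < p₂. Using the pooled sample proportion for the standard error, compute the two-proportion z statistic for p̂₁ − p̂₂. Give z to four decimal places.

p̂₁ = 486/752 = 0.646277, p̂₂ = 1281/2101 = 0.609710.
Pooled p̂ = (486+1281)/(752+2101) = 1767/2853 = 0.619348.
SE = √(p̂(1−p̂)(1/n₁+1/n₂)) = √(0.619348·0.380652·0.00180575) = √(0.000425717) = 0.020633.
z = (0.646277 − 0.609710)/0.020633 = 0.036567/0.020633 = 1.7723.

z = 1.7723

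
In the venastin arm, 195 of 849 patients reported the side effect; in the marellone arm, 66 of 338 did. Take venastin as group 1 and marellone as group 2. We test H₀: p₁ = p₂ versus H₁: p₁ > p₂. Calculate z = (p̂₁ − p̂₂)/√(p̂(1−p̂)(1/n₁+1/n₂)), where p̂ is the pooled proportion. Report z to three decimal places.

p̂₁ = 195/849 ≈ 0.22968, p̂₂ = 66/338 ≈ 0.19527.
Pooled p̂ = (195+66)/(849+338) = 261/1187 = 0.21988.
SE = √(0.171534 × 0.00413644) = 0.02664.
z = (0.22968 − 0.19527)/0.02664 = 0.03441/0.02664 = 1.292.

z = 1.292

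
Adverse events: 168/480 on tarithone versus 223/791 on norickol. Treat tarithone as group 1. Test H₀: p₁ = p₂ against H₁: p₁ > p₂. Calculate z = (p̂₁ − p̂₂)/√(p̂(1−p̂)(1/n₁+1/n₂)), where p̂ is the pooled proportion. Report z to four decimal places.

z = 2.5495

p̂₁ = 168/480 ≈ 0.350000, p̂₂ = 223/791 ≈ 0.281922.
Pooled p̂ = (168+223)/(480+791) = 391/1271 = 0.307632.
SE = √(0.212994 × 0.00334756) = 0.026702.
z = (0.350000 − 0.281922)/0.026702 = 0.068078/0.026702 = 2.5495.
p-value = P(Z > 2.550) ≈ 0.0054.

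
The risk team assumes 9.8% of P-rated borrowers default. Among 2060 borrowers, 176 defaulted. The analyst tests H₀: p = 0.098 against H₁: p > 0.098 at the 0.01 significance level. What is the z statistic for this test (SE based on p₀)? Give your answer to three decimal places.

z = -1.918

p̂ = 176/2060 ≈ 0.08544.
Under H₀, SE = √(0.098·0.902/2060) = √(4.29107e-05) = 0.00655.
z = (0.08544 − 0.098)/0.00655 = -0.01256/0.00655 = -1.918.
p-value = P(Z > -1.918) ≈ 0.9724. With α = 0.01, fail to reject H₀.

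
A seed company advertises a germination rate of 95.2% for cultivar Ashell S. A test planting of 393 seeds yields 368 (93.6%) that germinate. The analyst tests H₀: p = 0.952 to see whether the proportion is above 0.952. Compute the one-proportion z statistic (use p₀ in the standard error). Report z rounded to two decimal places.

z = -1.45

p̂ = 368/393 = 0.93639.
Standard error under H₀: √(0.952×0.048/393) = 0.01078.
z = (0.93639 − 0.952)/0.01078 = -0.01561/0.01078 = -1.45.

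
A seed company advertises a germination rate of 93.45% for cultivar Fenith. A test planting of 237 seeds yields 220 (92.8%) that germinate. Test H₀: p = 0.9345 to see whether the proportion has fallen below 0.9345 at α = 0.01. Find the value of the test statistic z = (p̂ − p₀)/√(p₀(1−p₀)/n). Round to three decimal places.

p̂ = 220/237 ≈ 0.92827.
SE = √(p₀(1−p₀)/n) = √(0.06121/237) = 0.01607.
z = (0.92827 − 0.9345)/0.01607 = -0.00623/0.01607 = -0.388.
p-value = P(Z < -0.388) ≈ 0.3491; since p > α = 0.01, fail to reject H₀.

z = -0.388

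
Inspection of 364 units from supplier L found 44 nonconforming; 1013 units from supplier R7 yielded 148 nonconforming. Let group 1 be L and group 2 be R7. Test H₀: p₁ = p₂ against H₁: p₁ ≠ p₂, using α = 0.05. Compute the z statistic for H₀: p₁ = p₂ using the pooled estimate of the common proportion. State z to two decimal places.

z = -1.19

p̂₁ = 44/364 = 0.1209, p̂₂ = 148/1013 = 0.1461.
Pooled p̂ = (44+148)/(364+1013) = 192/1377 = 0.1394.
SE = √(0.119992 × 0.00373442) = 0.0212.
z = (0.1209 − 0.1461)/0.0212 = -0.0252/0.0212 = -1.19.
p-value = 2·P(Z > 1.191) ≈ 0.2335; since p > α = 0.05, fail to reject H₀.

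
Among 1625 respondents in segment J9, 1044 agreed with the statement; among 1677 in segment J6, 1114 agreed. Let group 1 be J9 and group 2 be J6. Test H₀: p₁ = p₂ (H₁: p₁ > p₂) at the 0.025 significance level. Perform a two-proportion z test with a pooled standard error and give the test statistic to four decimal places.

z = -1.3173

p̂₁ = 1044/1625 = 0.642462, p̂₂ = 1114/1677 = 0.664281.
Pooled p̂ = (1044+1114)/(1625+1677) = 2158/3302 = 0.653543.
SE = √(0.226424 × 0.00121169) = 0.016564.
z = (0.642462 − 0.664281)/0.016564 = -0.021819/0.016564 = -1.3173.
p-value = P(Z > -1.317) ≈ 0.9061, so at α = 0.025 we fail to reject H₀.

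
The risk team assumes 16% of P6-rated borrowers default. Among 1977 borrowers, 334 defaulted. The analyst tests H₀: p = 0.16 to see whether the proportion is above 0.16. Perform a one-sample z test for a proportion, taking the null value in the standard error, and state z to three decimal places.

p̂ = 334/1977 ≈ 0.168943.
Standard error under H₀: √(0.16×0.84/1977) = 0.008245.
z = (0.168943 − 0.16)/0.008245 = 0.008943/0.008245 = 1.085.

z = 1.085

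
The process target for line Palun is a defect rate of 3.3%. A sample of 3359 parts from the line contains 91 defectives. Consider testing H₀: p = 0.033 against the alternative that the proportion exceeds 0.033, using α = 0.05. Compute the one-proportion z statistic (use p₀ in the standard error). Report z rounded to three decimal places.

z = -1.917

p̂ = 91/3359 ≈ 0.027091.
SE = √(p₀(1−p₀)/n) = √(0.031911/3359) = 0.003082.
z = (0.027091 − 0.033)/0.003082 = -0.005909/0.003082 = -1.917.
p-value = P(Z > -1.917) ≈ 0.9724; since p > α = 0.05, fail to reject H₀.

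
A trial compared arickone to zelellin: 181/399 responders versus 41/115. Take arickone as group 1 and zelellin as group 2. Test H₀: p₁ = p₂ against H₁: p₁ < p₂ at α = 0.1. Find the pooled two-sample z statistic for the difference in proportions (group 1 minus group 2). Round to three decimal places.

z = 1.852

p̂₁ = 181/399 = 0.45363, p̂₂ = 41/115 = 0.35652.
Pooled p̂ = (181+41)/(399+115) = 222/514 = 0.43191.
SE = √(0.245363 × 0.0112019) = 0.05243.
z = (0.45363 − 0.35652)/0.05243 = 0.09711/0.05243 = 1.852.
p-value = P(Z < 1.852) ≈ 0.9680, so at α = 0.1 we fail to reject H₀.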